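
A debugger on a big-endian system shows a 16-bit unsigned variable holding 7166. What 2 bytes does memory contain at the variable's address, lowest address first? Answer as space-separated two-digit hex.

7166 in hexadecimal, padded to 16 bits, is 0x1BFE.
Split into bytes (most-significant first): 1B FE.
Big-endian stores the most-significant byte at the lowest address.
So the memory order matches the most-significant-first order: 1B FE.

1B FE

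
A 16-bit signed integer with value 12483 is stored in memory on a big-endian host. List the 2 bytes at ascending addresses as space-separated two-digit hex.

12483 in hexadecimal, padded to 16 bits, is 0x30C3.
Split into bytes (most-significant first): 30 C3.
Big-endian: lowest address holds the most-significant byte.
So the memory order matches the most-significant-first order: 30 C3.

30 C3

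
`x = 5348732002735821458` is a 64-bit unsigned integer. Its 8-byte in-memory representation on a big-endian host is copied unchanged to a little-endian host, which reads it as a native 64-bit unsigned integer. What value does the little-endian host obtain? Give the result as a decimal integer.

10525710494789220938

5348732002735821458 in 64-bit hexadecimal is 0x4A3A836AEDD51292.
Stored big-endian, the bytes at ascending addresses are 4A 3A 83 6A ED D5 12 92.
Read back as little-endian, the first byte is least significant, giving 0x9212D5ED6A833A4A.
0x9212D5ED6A833A4A = 10525710494789220938.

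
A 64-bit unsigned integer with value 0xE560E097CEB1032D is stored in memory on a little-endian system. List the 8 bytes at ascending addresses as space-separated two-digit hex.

2D 03 B1 CE 97 E0 60 E5

Split into bytes (most-significant first): E5 60 E0 97 CE B1 03 2D.
Little-endian stores the least-significant byte at the lowest address.
So at ascending addresses the bytes are 2D 03 B1 CE 97 E0 60 E5.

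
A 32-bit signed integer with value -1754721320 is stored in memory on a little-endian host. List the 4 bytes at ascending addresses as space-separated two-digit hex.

D8 13 69 97

Two's complement of -1754721320 in 32 bits: 1754721320 = 0x6896EC28; invert → 0x976913D7; add 1 → 0x976913D8.
Split into bytes (most-significant first): 97 69 13 D8.
Little-endian stores the least-significant byte at the lowest address.
So at ascending addresses the bytes are D8 13 69 97.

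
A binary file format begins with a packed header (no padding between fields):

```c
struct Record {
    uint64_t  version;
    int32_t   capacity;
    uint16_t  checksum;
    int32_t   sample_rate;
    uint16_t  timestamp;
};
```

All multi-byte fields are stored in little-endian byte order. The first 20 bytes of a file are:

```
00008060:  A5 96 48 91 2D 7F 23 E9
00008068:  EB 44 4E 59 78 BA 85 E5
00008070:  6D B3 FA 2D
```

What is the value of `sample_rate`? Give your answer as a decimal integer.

`sample_rate` follows `version` (8 B), `capacity` (4 B), `checksum` (2 B), so it starts at offset 8 + 4 + 2 = 14 and occupies 4 bytes.
Bytes at offsets 14..17: 85 E5 6D B3.
In little-endian order the low byte comes first in memory.
Reassemble most-significant byte first: B3 6D E5 85 → 0xB36DE585.
Top bit is set, so as a signed 32-bit value this is 0xB36DE585 − 2^32 = -1284643451.

-1284643451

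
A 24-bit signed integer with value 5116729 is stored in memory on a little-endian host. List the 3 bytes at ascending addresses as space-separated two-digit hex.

39 13 4E

5116729 in hexadecimal, padded to 24 bits, is 0x4E1339.
Split into bytes (most-significant first): 4E 13 39.
Little-endian: lowest address holds the least-significant byte.
So at ascending addresses the bytes are 39 13 4E.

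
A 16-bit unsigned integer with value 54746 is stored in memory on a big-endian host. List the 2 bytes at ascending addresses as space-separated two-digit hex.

54746 in hexadecimal, padded to 16 bits, is 0xD5DA.
Split into bytes (most-significant first): D5 DA.
Big-endian stores the most-significant byte at the lowest address.
So the memory order matches the most-significant-first order: D5 DA.

D5 DA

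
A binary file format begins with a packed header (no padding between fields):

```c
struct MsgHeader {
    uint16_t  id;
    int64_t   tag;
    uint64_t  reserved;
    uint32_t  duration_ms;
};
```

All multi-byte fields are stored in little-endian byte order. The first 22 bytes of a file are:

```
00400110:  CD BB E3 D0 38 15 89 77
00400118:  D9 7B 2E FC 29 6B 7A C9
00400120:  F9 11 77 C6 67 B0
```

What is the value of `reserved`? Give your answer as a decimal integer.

`reserved` follows `id` (2 B), `tag` (8 B), so it starts at offset 2 + 8 = 10 and occupies 8 bytes.
Bytes at offsets 10..17: 2E FC 29 6B 7A C9 F9 11.
In little-endian order the low byte comes first in memory.
Reassemble most-significant byte first: 11 F9 C9 7A 6B 29 FC 2E → 0x11F9C97A6B29FC2E.
0x11F9C97A6B29FC2E = 1295287895466834990.

1295287895466834990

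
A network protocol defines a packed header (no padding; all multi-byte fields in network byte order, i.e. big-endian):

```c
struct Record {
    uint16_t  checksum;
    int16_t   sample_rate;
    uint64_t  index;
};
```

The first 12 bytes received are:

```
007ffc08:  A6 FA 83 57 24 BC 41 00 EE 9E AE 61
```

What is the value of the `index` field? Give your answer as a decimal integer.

2647062153246191201

`index` follows `checksum` (2 B), `sample_rate` (2 B), so it starts at offset 2 + 2 = 4 and occupies 8 bytes.
Bytes at offsets 4..11: 24 BC 41 00 EE 9E AE 61.
Big-endian stores the most-significant byte at the lowest address.
The bytes are already most-significant first: 0x24BC4100EE9EAE61.
0x24BC4100EE9EAE61 = 2647062153246191201.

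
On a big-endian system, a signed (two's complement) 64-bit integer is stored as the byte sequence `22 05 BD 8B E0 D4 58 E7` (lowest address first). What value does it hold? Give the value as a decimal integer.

2451573980643219687

Big-endian: lowest address holds the most-significant byte.
The bytes are already most-significant first: 0x2205BD8BE0D458E7.
0x2205BD8BE0D458E7 = 2451573980643219687.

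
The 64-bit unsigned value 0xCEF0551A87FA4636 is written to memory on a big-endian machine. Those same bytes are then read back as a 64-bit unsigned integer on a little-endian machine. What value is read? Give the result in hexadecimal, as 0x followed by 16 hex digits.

Stored big-endian, the bytes at ascending addresses are CE F0 55 1A 87 FA 46 36.
Read back as little-endian, the first byte is least significant, giving 0x3646FA871A55F0CE.

0x3646FA871A55F0CE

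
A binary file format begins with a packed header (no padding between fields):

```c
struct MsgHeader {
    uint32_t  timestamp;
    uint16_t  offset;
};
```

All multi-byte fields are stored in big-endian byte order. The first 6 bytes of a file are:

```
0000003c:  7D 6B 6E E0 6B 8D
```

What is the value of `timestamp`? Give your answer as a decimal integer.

2104192736

`timestamp` is the first field, at byte offset 0, occupying 4 bytes.
Bytes at offsets 0..3: 7D 6B 6E E0.
Big-endian stores the most-significant byte at the lowest address.
The bytes are already most-significant first: 0x7D6B6EE0.
0x7D6B6EE0 = 2104192736.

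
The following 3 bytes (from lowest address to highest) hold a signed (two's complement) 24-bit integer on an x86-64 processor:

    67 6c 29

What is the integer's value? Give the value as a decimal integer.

Little-endian stores the least-significant byte at the lowest address.
Reassemble most-significant byte first: 29 6C 67 → 0x296C67.
0x296C67 = 2714727.

2714727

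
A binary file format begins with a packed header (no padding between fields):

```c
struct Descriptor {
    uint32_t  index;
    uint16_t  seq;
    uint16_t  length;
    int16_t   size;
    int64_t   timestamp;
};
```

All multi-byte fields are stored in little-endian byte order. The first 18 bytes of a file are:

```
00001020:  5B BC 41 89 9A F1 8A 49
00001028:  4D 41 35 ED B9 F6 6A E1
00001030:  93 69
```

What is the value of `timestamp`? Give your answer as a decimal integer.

`timestamp` follows `index` (4 B), `seq` (2 B), `length` (2 B), `size` (2 B), so it starts at offset 4 + 2 + 2 + 2 = 10 and occupies 8 bytes.
Bytes at offsets 10..17: 35 ED B9 F6 6A E1 93 69.
In little-endian order the low byte comes first in memory.
Reassemble most-significant byte first: 69 93 E1 6A F6 B9 ED 35 → 0x6993E16AF6B9ED35.
0x6993E16AF6B9ED35 = 7607672045081062709.

7607672045081062709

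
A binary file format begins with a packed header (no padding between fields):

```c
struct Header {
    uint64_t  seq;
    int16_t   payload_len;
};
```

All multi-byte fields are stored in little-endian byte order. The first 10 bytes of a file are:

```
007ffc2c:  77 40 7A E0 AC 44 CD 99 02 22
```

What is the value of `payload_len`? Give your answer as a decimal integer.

`payload_len` follows `seq` (8 bytes), so it starts at byte offset 8 and occupies 2 bytes.
Bytes at offsets 8..9: 02 22.
Little-endian stores the least-significant byte at the lowest address.
Reassemble most-significant byte first: 22 02 → 0x2202.
0x2202 = 8706.

8706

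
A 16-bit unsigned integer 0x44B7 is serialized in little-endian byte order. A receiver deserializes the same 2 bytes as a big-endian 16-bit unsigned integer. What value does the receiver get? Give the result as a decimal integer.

Stored little-endian, the bytes at ascending addresses are B7 44.
Read back as big-endian, the last byte is least significant, giving 0xB744.
0xB744 = 46916.

46916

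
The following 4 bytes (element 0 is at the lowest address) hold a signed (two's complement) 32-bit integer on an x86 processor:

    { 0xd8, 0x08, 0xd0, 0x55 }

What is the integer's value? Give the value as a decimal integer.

1439697112

Little-endian stores the least-significant byte at the lowest address.
Reassemble most-significant byte first: 55 D0 08 D8 → 0x55D008D8.
0x55D008D8 = 1439697112.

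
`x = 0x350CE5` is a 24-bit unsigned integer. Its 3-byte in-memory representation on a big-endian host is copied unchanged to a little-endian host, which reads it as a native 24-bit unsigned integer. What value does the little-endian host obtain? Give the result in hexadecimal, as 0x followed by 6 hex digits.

0xE50C35

Stored big-endian, the bytes at ascending addresses are 35 0C E5.
Read back as little-endian, the first byte is least significant, giving 0xE50C35.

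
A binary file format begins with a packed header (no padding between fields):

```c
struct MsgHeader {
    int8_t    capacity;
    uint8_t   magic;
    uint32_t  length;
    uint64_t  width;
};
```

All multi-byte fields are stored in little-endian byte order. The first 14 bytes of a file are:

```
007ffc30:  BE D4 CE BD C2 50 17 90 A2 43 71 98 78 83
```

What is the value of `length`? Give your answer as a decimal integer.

`length` follows `capacity` (1 B), `magic` (1 B), so it starts at offset 1 + 1 = 2 and occupies 4 bytes.
Bytes at offsets 2..5: CE BD C2 50.
In little-endian order the low byte comes first in memory.
Reassemble most-significant byte first: 50 C2 BD CE → 0x50C2BDCE.
0x50C2BDCE = 1354939854.

1354939854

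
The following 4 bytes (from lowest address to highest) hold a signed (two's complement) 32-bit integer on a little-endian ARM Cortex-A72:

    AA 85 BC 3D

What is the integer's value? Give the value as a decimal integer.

1035765162

Little-endian: lowest address holds the least-significant byte.
Reassemble most-significant byte first: 3D BC 85 AA → 0x3DBC85AA.
0x3DBC85AA = 1035765162.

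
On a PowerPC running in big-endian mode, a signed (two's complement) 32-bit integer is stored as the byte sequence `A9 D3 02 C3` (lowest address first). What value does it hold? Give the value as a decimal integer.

-1445788989

In big-endian order the high byte comes first in memory.
The bytes are already most-significant first: 0xA9D302C3.
Top bit is set, so as a signed 32-bit value this is 0xA9D302C3 − 2^32 = -1445788989.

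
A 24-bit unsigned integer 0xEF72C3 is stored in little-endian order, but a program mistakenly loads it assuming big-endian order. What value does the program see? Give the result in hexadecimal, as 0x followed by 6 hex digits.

Stored little-endian, the bytes at ascending addresses are C3 72 EF.
Read back as big-endian, the last byte is least significant, giving 0xC372EF.

0xC372EF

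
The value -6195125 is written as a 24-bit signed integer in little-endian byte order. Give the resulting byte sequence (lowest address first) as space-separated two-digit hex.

Two's complement of -6195125 in 24 bits: 6195125 = 0x5E87B5; invert → 0xA1784A; add 1 → 0xA1784B.
Split into bytes (most-significant first): A1 78 4B.
Little-endian: lowest address holds the least-significant byte.
So at ascending addresses the bytes are 4B 78 A1.

4B 78 A1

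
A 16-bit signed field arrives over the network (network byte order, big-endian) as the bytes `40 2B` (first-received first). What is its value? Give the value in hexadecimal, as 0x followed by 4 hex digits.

In big-endian order the high byte comes first in memory.
The bytes are already most-significant first: 0x402B.

0x402B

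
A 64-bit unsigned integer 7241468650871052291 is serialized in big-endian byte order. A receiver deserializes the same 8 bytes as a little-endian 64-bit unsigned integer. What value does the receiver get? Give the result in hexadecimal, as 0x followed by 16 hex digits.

7241468650871052291 in 64-bit hexadecimal is 0x647EDD5EFB4BD803.
Stored big-endian, the bytes at ascending addresses are 64 7E DD 5E FB 4B D8 03.
Read back as little-endian, the first byte is least significant, giving 0x03D84BFB5EDD7E64.

0x03D84BFB5EDD7E64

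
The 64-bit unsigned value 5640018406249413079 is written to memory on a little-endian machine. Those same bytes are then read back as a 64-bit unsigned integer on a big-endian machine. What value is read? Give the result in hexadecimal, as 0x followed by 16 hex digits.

5640018406249413079 in 64-bit hexadecimal is 0x4E455EDBBF2939D7.
Stored little-endian, the bytes at ascending addresses are D7 39 29 BF DB 5E 45 4E.
Read back as big-endian, the last byte is least significant, giving 0xD73929BFDB5E454E.

0xD73929BFDB5E454E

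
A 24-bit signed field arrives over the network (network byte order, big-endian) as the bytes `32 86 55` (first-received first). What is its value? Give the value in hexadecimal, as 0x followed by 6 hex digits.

0x328655

In big-endian order the high byte comes first in memory.
The bytes are already most-significant first: 0x328655.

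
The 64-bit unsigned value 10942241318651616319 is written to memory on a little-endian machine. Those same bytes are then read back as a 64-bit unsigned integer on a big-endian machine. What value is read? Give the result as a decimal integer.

4601786275604126359

10942241318651616319 in 64-bit hexadecimal is 0x97DAA6813CD4DC3F.
Stored little-endian, the bytes at ascending addresses are 3F DC D4 3C 81 A6 DA 97.
Read back as big-endian, the last byte is least significant, giving 0x3FDCD43C81A6DA97.
0x3FDCD43C81A6DA97 = 4601786275604126359.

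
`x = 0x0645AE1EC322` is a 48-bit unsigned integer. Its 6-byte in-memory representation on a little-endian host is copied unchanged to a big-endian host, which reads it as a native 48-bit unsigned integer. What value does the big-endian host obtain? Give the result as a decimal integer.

38221428704518

Stored little-endian, the bytes at ascending addresses are 22 C3 1E AE 45 06.
Read back as big-endian, the last byte is least significant, giving 0x22C31EAE4506.
0x22C31EAE4506 = 38221428704518.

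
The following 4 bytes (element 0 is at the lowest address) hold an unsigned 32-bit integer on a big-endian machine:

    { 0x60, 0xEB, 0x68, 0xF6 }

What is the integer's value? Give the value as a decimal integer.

Big-endian stores the most-significant byte at the lowest address.
The bytes are already most-significant first: 0x60EB68F6.
0x60EB68F6 = 1626040566.

1626040566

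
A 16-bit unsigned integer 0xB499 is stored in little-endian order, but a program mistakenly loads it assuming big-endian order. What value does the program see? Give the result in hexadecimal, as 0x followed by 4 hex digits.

0x99B4

Stored little-endian, the bytes at ascending addresses are 99 B4.
Read back as big-endian, the last byte is least significant, giving 0x99B4.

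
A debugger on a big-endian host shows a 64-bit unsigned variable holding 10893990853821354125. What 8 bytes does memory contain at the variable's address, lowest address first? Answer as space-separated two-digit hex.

97 2F 3A F6 74 60 50 8D

10893990853821354125 in hexadecimal, padded to 64 bits, is 0x972F3AF67460508D.
Split into bytes (most-significant first): 97 2F 3A F6 74 60 50 8D.
In big-endian order the high byte comes first in memory.
So the memory order matches the most-significant-first order: 97 2F 3A F6 74 60 50 8D.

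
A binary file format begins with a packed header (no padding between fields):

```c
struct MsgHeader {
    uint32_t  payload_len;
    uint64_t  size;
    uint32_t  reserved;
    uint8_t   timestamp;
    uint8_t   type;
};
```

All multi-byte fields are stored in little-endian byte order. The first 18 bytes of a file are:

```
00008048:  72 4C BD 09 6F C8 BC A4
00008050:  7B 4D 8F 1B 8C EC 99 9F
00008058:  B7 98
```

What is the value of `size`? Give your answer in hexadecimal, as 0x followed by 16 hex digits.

`size` follows `payload_len` (4 bytes), so it starts at byte offset 4 and occupies 8 bytes.
Bytes at offsets 4..11: 6F C8 BC A4 7B 4D 8F 1B.
Little-endian stores the least-significant byte at the lowest address.
Reassemble most-significant byte first: 1B 8F 4D 7B A4 BC C8 6F → 0x1B8F4D7BA4BCC86F.

0x1B8F4D7BA4BCC86F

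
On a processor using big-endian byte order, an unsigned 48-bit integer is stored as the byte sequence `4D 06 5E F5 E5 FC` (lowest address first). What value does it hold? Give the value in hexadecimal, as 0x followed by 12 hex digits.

Big-endian stores the most-significant byte at the lowest address.
The bytes are already most-significant first: 0x4D065EF5E5FC.

0x4D065EF5E5FC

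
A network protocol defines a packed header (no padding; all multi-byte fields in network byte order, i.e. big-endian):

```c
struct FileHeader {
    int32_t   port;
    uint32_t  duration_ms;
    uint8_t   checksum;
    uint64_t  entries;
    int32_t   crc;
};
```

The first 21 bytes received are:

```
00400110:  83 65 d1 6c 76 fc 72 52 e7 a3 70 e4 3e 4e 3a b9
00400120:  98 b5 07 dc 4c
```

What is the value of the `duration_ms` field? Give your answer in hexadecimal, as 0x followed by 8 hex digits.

0x76FC7252

`duration_ms` follows `port` (4 bytes), so it starts at byte offset 4 and occupies 4 bytes.
Bytes at offsets 4..7: 76 FC 72 52.
Big-endian: lowest address holds the most-significant byte.
The bytes are already most-significant first: 0x76FC7252.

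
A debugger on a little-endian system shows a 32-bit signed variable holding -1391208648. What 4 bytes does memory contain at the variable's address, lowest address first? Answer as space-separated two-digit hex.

38 D7 13 AD

Two's complement of -1391208648 in 32 bits: 1391208648 = 0x52EC28C8; invert → 0xAD13D737; add 1 → 0xAD13D738.
Split into bytes (most-significant first): AD 13 D7 38.
Little-endian: lowest address holds the least-significant byte.
So at ascending addresses the bytes are 38 D7 13 AD.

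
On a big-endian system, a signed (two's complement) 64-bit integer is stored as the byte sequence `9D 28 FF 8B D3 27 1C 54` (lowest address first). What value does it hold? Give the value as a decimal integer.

-7122161834678346668

Big-endian: lowest address holds the most-significant byte.
The bytes are already most-significant first: 0x9D28FF8BD3271C54.
Top bit is set, so as a signed 64-bit value this is 0x9D28FF8BD3271C54 − 2^64 = -7122161834678346668.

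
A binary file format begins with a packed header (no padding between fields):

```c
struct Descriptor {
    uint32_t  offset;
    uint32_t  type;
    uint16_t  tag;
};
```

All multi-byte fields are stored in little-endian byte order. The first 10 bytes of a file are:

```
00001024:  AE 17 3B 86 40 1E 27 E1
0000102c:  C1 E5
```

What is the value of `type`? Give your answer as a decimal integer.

3777437248

`type` follows `offset` (4 bytes), so it starts at byte offset 4 and occupies 4 bytes.
Bytes at offsets 4..7: 40 1E 27 E1.
Little-endian: lowest address holds the least-significant byte.
Reassemble most-significant byte first: E1 27 1E 40 → 0xE1271E40.
0xE1271E40 = 3777437248.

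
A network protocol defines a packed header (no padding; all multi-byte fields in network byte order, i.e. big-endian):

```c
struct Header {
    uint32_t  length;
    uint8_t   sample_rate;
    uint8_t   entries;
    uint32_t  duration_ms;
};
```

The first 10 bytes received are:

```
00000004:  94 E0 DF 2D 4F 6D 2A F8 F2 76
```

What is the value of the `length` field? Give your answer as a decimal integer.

2497765165

`length` is the first field, at byte offset 0, occupying 4 bytes.
Bytes at offsets 0..3: 94 E0 DF 2D.
Big-endian stores the most-significant byte at the lowest address.
The bytes are already most-significant first: 0x94E0DF2D.
0x94E0DF2D = 2497765165.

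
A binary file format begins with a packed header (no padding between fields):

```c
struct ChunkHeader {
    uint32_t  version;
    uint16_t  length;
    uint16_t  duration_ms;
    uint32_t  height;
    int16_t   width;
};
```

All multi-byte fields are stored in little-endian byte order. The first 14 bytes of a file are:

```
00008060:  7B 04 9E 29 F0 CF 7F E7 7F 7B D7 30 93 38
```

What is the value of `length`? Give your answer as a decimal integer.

53232

`length` follows `version` (4 bytes), so it starts at byte offset 4 and occupies 2 bytes.
Bytes at offsets 4..5: F0 CF.
Little-endian stores the least-significant byte at the lowest address.
Reassemble most-significant byte first: CF F0 → 0xCFF0.
0xCFF0 = 53232.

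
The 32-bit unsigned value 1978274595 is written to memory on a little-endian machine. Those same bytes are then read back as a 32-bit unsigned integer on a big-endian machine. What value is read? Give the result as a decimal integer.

588507765

1978274595 in 32-bit hexadecimal is 0x75EA1323.
Stored little-endian, the bytes at ascending addresses are 23 13 EA 75.
Read back as big-endian, the last byte is least significant, giving 0x2313EA75.
0x2313EA75 = 588507765.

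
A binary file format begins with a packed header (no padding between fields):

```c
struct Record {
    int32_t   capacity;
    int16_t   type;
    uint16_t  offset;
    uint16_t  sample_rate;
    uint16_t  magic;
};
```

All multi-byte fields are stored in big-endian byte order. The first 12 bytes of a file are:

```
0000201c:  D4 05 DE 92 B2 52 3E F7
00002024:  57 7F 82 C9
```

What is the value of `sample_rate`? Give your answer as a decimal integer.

`sample_rate` follows `capacity` (4 B), `type` (2 B), `offset` (2 B), so it starts at offset 4 + 2 + 2 = 8 and occupies 2 bytes.
Bytes at offsets 8..9: 57 7F.
Big-endian stores the most-significant byte at the lowest address.
The bytes are already most-significant first: 0x577F.
0x577F = 22399.

22399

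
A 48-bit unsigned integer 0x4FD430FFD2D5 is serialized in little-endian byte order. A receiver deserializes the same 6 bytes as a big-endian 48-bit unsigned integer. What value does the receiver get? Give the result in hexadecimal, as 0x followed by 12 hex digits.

0xD5D2FF30D44F

Stored little-endian, the bytes at ascending addresses are D5 D2 FF 30 D4 4F.
Read back as big-endian, the last byte is least significant, giving 0xD5D2FF30D44F.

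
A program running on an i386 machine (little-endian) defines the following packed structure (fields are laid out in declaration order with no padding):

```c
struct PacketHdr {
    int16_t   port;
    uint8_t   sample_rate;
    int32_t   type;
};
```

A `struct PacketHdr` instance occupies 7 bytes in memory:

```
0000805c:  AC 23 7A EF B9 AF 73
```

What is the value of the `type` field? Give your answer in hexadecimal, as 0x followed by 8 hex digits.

0x73AFB9EF

`type` follows `port` (2 B), `sample_rate` (1 B), so it starts at offset 2 + 1 = 3 and occupies 4 bytes.
Bytes at offsets 3..6: EF B9 AF 73.
In little-endian order the low byte comes first in memory.
Reassemble most-significant byte first: 73 AF B9 EF → 0x73AFB9EF.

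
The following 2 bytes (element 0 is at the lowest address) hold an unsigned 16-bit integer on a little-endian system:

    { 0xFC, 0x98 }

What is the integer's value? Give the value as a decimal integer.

In little-endian order the low byte comes first in memory.
Reassemble most-significant byte first: 98 FC → 0x98FC.
0x98FC = 39164.

39164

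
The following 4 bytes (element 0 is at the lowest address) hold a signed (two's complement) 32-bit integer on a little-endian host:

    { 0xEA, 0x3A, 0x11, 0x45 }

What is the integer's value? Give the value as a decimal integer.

Little-endian stores the least-significant byte at the lowest address.
Reassemble most-significant byte first: 45 11 3A EA → 0x45113AEA.
0x45113AEA = 1158757098.

1158757098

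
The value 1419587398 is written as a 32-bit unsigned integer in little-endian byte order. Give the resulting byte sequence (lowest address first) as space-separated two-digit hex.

46 2F 9D 54

1419587398 in hexadecimal, padded to 32 bits, is 0x549D2F46.
Split into bytes (most-significant first): 54 9D 2F 46.
Little-endian: lowest address holds the least-significant byte.
So at ascending addresses the bytes are 46 2F 9D 54.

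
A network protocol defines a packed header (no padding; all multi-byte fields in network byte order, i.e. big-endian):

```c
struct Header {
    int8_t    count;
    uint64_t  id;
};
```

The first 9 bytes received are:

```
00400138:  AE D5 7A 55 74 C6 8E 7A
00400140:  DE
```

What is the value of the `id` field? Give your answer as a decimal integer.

15382701437273144030

`id` follows `count` (1 byte), so it starts at byte offset 1 and occupies 8 bytes.
Bytes at offsets 1..8: D5 7A 55 74 C6 8E 7A DE.
Big-endian: lowest address holds the most-significant byte.
The bytes are already most-significant first: 0xD57A5574C68E7ADE.
0xD57A5574C68E7ADE = 15382701437273144030.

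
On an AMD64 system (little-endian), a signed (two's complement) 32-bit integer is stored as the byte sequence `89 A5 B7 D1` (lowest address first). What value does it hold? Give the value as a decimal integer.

-776493687

In little-endian order the low byte comes first in memory.
Reassemble most-significant byte first: D1 B7 A5 89 → 0xD1B7A589.
Top bit is set, so as a signed 32-bit value this is 0xD1B7A589 − 2^32 = -776493687.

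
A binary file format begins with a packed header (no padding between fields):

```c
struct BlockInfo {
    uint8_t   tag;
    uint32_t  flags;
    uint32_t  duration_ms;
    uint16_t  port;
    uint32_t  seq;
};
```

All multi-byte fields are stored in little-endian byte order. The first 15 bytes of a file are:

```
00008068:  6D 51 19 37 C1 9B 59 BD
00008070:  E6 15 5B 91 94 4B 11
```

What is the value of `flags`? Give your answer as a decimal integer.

`flags` follows `tag` (1 byte), so it starts at byte offset 1 and occupies 4 bytes.
Bytes at offsets 1..4: 51 19 37 C1.
Little-endian: lowest address holds the least-significant byte.
Reassemble most-significant byte first: C1 37 19 51 → 0xC1371951.
0xC1371951 = 3241613649.

3241613649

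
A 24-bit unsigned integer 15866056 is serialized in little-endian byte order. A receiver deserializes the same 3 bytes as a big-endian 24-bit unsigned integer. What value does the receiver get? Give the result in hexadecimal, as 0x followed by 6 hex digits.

15866056 in 24-bit hexadecimal is 0xF218C8.
Stored little-endian, the bytes at ascending addresses are C8 18 F2.
Read back as big-endian, the last byte is least significant, giving 0xC818F2.

0xC818F2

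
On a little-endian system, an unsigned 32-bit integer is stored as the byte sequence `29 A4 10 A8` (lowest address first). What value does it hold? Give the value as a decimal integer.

Little-endian stores the least-significant byte at the lowest address.
Reassemble most-significant byte first: A8 10 A4 29 → 0xA810A429.
0xA810A429 = 2819662889.

2819662889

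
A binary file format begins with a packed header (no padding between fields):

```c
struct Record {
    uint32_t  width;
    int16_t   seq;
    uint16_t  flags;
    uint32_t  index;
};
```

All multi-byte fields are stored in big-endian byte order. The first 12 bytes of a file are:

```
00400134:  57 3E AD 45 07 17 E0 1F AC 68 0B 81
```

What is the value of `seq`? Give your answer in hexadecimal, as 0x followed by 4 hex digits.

0x0717

`seq` follows `width` (4 bytes), so it starts at byte offset 4 and occupies 2 bytes.
Bytes at offsets 4..5: 07 17.
Big-endian stores the most-significant byte at the lowest address.
The bytes are already most-significant first: 0x0717.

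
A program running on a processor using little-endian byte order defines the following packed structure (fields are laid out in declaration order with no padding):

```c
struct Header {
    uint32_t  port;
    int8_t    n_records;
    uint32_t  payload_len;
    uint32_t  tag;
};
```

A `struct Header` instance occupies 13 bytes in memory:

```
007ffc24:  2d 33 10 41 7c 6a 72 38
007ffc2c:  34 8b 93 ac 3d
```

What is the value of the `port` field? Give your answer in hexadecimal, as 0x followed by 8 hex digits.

0x4110332D

`port` is the first field, at byte offset 0, occupying 4 bytes.
Bytes at offsets 0..3: 2D 33 10 41.
Little-endian stores the least-significant byte at the lowest address.
Reassemble most-significant byte first: 41 10 33 2D → 0x4110332D.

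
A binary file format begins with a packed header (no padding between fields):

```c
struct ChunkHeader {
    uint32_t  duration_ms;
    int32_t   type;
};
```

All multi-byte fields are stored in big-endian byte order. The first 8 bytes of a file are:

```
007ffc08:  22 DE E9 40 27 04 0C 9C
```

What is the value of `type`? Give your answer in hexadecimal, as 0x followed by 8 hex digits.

`type` follows `duration_ms` (4 bytes), so it starts at byte offset 4 and occupies 4 bytes.
Bytes at offsets 4..7: 27 04 0C 9C.
Big-endian: lowest address holds the most-significant byte.
The bytes are already most-significant first: 0x27040C9C.

0x27040C9C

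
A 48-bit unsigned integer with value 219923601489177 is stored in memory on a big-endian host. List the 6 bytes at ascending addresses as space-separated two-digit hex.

219923601489177 in hexadecimal, padded to 48 bits, is 0xC804F424FD19.
Split into bytes (most-significant first): C8 04 F4 24 FD 19.
Big-endian stores the most-significant byte at the lowest address.
So the memory order matches the most-significant-first order: C8 04 F4 24 FD 19.

C8 04 F4 24 FD 19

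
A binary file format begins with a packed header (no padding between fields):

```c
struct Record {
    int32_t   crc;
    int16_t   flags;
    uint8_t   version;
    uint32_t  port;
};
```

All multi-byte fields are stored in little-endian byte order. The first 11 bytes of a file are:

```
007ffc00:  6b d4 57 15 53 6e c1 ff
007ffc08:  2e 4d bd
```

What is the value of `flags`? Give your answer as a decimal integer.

`flags` follows `crc` (4 bytes), so it starts at byte offset 4 and occupies 2 bytes.
Bytes at offsets 4..5: 53 6E.
Little-endian stores the least-significant byte at the lowest address.
Reassemble most-significant byte first: 6E 53 → 0x6E53.
0x6E53 = 28243.

28243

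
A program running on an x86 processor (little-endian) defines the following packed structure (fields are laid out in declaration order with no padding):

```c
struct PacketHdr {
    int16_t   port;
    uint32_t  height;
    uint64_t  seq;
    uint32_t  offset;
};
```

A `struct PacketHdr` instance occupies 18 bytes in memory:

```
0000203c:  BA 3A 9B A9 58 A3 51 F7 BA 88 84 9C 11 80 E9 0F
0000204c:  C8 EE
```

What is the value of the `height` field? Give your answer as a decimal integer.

`height` follows `port` (2 bytes), so it starts at byte offset 2 and occupies 4 bytes.
Bytes at offsets 2..5: 9B A9 58 A3.
Little-endian stores the least-significant byte at the lowest address.
Reassemble most-significant byte first: A3 58 A9 9B → 0xA358A99B.
0xA358A99B = 2740496795.

2740496795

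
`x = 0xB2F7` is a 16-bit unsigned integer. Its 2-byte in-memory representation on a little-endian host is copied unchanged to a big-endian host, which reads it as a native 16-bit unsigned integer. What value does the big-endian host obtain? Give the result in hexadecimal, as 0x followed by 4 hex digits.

0xF7B2

Stored little-endian, the bytes at ascending addresses are F7 B2.
Read back as big-endian, the last byte is least significant, giving 0xF7B2.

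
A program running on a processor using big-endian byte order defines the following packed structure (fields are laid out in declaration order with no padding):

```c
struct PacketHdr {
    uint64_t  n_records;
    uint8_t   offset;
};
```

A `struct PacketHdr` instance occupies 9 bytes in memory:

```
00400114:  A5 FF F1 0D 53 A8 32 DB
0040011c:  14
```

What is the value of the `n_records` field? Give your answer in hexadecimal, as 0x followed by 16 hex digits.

`n_records` is the first field, at byte offset 0, occupying 8 bytes.
Bytes at offsets 0..7: A5 FF F1 0D 53 A8 32 DB.
Big-endian stores the most-significant byte at the lowest address.
The bytes are already most-significant first: 0xA5FFF10D53A832DB.

0xA5FFF10D53A832DB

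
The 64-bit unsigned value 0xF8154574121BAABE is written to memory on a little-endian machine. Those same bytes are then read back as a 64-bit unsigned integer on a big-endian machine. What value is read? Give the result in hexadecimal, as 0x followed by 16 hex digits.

0xBEAA1B12744515F8

Stored little-endian, the bytes at ascending addresses are BE AA 1B 12 74 45 15 F8.
Read back as big-endian, the last byte is least significant, giving 0xBEAA1B12744515F8.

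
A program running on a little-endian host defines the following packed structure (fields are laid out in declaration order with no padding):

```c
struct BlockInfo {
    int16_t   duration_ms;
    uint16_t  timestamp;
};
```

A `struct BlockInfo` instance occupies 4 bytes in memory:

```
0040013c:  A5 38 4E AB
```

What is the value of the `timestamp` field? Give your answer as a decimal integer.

`timestamp` follows `duration_ms` (2 bytes), so it starts at byte offset 2 and occupies 2 bytes.
Bytes at offsets 2..3: 4E AB.
In little-endian order the low byte comes first in memory.
Reassemble most-significant byte first: AB 4E → 0xAB4E.
0xAB4E = 43854.

43854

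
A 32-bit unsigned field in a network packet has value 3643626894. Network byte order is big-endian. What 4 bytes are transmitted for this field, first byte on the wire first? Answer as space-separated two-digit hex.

3643626894 in hexadecimal, padded to 32 bits, is 0xD92D558E.
Split into bytes (most-significant first): D9 2D 55 8E.
Big-endian: lowest address holds the most-significant byte.
So the memory order matches the most-significant-first order: D9 2D 55 8E.

D9 2D 55 8E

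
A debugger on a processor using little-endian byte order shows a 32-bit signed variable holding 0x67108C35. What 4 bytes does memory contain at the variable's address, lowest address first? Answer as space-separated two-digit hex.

Split into bytes (most-significant first): 67 10 8C 35.
Little-endian stores the least-significant byte at the lowest address.
So at ascending addresses the bytes are 35 8C 10 67.

35 8C 10 67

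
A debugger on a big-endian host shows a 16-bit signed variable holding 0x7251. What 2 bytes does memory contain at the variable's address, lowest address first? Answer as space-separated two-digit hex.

Split into bytes (most-significant first): 72 51.
Big-endian: lowest address holds the most-significant byte.
So the memory order matches the most-significant-first order: 72 51.

72 51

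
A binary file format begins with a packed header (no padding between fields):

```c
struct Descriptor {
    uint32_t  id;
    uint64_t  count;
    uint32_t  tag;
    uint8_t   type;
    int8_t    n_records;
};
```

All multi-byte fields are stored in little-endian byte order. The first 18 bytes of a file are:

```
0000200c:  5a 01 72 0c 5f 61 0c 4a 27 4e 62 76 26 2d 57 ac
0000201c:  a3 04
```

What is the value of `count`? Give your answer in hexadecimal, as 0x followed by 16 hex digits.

`count` follows `id` (4 bytes), so it starts at byte offset 4 and occupies 8 bytes.
Bytes at offsets 4..11: 5F 61 0C 4A 27 4E 62 76.
Little-endian stores the least-significant byte at the lowest address.
Reassemble most-significant byte first: 76 62 4E 27 4A 0C 61 5F → 0x76624E274A0C615F.

0x76624E274A0C615F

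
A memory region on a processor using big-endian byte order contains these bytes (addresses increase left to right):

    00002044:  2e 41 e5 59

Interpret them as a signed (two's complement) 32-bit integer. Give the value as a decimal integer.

776070489

Big-endian stores the most-significant byte at the lowest address.
The bytes are already most-significant first: 0x2E41E559.
0x2E41E559 = 776070489.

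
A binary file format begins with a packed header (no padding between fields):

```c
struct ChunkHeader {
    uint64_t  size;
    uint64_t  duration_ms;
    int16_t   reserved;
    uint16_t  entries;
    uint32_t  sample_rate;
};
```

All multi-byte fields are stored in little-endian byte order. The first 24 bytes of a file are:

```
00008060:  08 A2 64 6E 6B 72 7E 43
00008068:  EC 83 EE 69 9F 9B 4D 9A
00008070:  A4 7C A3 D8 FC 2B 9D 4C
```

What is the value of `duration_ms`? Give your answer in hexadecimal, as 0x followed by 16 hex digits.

`duration_ms` follows `size` (8 bytes), so it starts at byte offset 8 and occupies 8 bytes.
Bytes at offsets 8..15: EC 83 EE 69 9F 9B 4D 9A.
Little-endian: lowest address holds the least-significant byte.
Reassemble most-significant byte first: 9A 4D 9B 9F 69 EE 83 EC → 0x9A4D9B9F69EE83EC.

0x9A4D9B9F69EE83EC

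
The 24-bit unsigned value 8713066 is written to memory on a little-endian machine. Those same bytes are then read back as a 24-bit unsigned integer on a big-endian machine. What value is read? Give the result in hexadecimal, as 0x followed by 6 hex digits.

0x6AF384

8713066 in 24-bit hexadecimal is 0x84F36A.
Stored little-endian, the bytes at ascending addresses are 6A F3 84.
Read back as big-endian, the last byte is least significant, giving 0x6AF384.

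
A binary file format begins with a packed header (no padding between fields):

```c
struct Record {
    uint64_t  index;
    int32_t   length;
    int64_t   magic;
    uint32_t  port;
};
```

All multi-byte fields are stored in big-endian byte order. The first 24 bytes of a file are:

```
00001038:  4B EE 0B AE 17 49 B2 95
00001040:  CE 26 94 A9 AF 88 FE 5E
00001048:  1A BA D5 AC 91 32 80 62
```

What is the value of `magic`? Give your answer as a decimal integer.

-5798104840110680660

`magic` follows `index` (8 B), `length` (4 B), so it starts at offset 8 + 4 = 12 and occupies 8 bytes.
Bytes at offsets 12..19: AF 88 FE 5E 1A BA D5 AC.
Big-endian: lowest address holds the most-significant byte.
The bytes are already most-significant first: 0xAF88FE5E1ABAD5AC.
Top bit is set, so as a signed 64-bit value this is 0xAF88FE5E1ABAD5AC − 2^64 = -5798104840110680660.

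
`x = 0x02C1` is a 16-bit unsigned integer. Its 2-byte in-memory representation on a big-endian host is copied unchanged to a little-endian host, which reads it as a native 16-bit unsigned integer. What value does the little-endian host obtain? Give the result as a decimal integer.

Stored big-endian, the bytes at ascending addresses are 02 C1.
Read back as little-endian, the first byte is least significant, giving 0xC102.
0xC102 = 49410.

49410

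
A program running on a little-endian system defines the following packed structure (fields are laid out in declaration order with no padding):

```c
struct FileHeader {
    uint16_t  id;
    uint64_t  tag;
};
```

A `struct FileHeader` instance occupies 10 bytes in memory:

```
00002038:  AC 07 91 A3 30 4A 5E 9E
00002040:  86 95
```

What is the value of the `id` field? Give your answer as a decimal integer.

1964

`id` is the first field, at byte offset 0, occupying 2 bytes.
Bytes at offsets 0..1: AC 07.
Little-endian: lowest address holds the least-significant byte.
Reassemble most-significant byte first: 07 AC → 0x07AC.
0x07AC = 1964.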